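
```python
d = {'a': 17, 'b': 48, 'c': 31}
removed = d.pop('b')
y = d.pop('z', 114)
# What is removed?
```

After line 1: d = {'a': 17, 'b': 48, 'c': 31}
After line 2 (pop 'b' returns 48): d = {'a': 17, 'c': 31}, removed = 48
After line 3 (pop 'z' missing, returns default 114): d = {'a': 17, 'c': 31}, y = 114

48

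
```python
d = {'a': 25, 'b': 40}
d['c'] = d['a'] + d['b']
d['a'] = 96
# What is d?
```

After line 1: d = {'a': 25, 'b': 40}
After line 2 (d['c'] = 25 + 40): d = {'a': 25, 'b': 40, 'c': 65}
After line 3: d = {'a': 96, 'b': 40, 'c': 65}

{'a': 96, 'b': 40, 'c': 65}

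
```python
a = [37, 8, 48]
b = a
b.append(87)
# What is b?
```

After line 1: a = [37, 8, 48]
After line 2 (b = a is an alias, same object): a = [37, 8, 48], b = [37, 8, 48]
After line 3 (b.append mutates the shared list): a = [37, 8, 48, 87], b = [37, 8, 48, 87]

[37, 8, 48, 87]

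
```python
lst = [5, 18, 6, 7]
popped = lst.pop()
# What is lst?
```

[5, 18, 6]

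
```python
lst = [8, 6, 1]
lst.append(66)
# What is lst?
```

[8, 6, 1, 66]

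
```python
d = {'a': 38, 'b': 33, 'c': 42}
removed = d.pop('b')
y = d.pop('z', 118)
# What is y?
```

After line 1: d = {'a': 38, 'b': 33, 'c': 42}
After line 2 (pop 'b' returns 33): d = {'a': 38, 'c': 42}, removed = 33
After line 3 (pop 'z' missing, returns default 118): d = {'a': 38, 'c': 42}, y = 118

118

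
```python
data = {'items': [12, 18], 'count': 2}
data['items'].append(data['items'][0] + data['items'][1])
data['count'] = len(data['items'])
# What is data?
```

After line 1: data = {'items': [12, 18], 'count': 2}
After line 2 (append 12 + 18 = 30): data = {'items': [12, 18, 30], 'count': 2}
After line 3 (count = len(items) = 3): data = {'items': [12, 18, 30], 'count': 3}

{'items': [12, 18, 30], 'count': 3}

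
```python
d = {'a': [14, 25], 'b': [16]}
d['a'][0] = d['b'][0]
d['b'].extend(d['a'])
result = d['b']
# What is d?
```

After line 1: d = {'a': [14, 25], 'b': [16]}
After line 2 (a[0] = b[0] = 16): d = {'a': [16, 25], 'b': [16]}
After line 3 (b.extend(a) appends [16, 25]): d = {'a': [16, 25], 'b': [16, 16, 25]}
After line 4: result = d['b'] = [16, 16, 25]

{'a': [16, 25], 'b': [16, 16, 25]}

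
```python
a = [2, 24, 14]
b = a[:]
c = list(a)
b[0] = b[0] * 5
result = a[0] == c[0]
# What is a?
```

After line 1: a = [2, 24, 14]
After line 2 (b = a[:], copy): a = [2, 24, 14], b = [2, 24, 14]
After line 3 (c = list(a) is a copy, new object): c = [2, 24, 14]
After line 4 (b[0] = 2 * 5 = 10; only b mutates (copy)): a = [2, 24, 14], b = [10, 24, 14], c = [2, 24, 14]
After line 5 (a[0] = 2, c[0] = 2; result = True)

[2, 24, 14]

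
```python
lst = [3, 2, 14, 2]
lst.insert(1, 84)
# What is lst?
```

[3, 84, 2, 14, 2]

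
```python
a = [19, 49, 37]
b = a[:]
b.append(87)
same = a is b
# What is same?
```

After line 1: a = [19, 49, 37]
After line 2 (b = a[:] is a shallow copy, new object): a = [19, 49, 37], b = [19, 49, 37]
After line 3 (append only mutates b): a = [19, 49, 37], b = [19, 49, 37, 87]
After line 4 (same = a is b; different objects -> False): same = False

False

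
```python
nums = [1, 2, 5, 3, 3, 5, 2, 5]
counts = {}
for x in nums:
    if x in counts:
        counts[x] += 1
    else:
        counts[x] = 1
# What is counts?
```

Initial: counts = {}, nums = [1, 2, 5, 3, 3, 5, 2, 5]
See 1: counts = {1: 1}
See 2: counts = {1: 1, 2: 1}
See 5: counts = {1: 1, 2: 1, 5: 1}
See 3: counts = {1: 1, 2: 1, 5: 1, 3: 1}
See 3: counts = {1: 1, 2: 1, 5: 1, 3: 2}
See 5: counts = {1: 1, 2: 1, 5: 2, 3: 2}
See 2: counts = {1: 1, 2: 2, 5: 2, 3: 2}
See 5: counts = {1: 1, 2: 2, 5: 3, 3: 2}

{1: 1, 2: 2, 5: 3, 3: 2}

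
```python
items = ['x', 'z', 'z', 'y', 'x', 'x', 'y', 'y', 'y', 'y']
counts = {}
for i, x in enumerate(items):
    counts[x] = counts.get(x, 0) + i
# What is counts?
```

Initial: counts = {}, items = ['x', 'z', 'z', 'y', 'x', 'x', 'y', 'y', 'y', 'y']
i=0, x='x': counts = {'x': 0}
i=1, x='z': counts = {'x': 0, 'z': 1}
i=2, x='z': counts = {'x': 0, 'z': 3}
i=3, x='y': counts = {'x': 0, 'z': 3, 'y': 3}
i=4, x='x': counts = {'x': 4, 'z': 3, 'y': 3}
i=5, x='x': counts = {'x': 9, 'z': 3, 'y': 3}
i=6, x='y': counts = {'x': 9, 'z': 3, 'y': 9}
i=7, x='y': counts = {'x': 9, 'z': 3, 'y': 16}
i=8, x='y': counts = {'x': 9, 'z': 3, 'y': 24}
i=9, x='y': counts = {'x': 9, 'z': 3, 'y': 33}

{'x': 9, 'z': 3, 'y': 33}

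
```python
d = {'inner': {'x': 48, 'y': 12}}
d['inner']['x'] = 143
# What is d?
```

After line 1: d = {'inner': {'x': 48, 'y': 12}}
After line 2 (inner x overwritten): d = {'inner': {'x': 143, 'y': 12}}

{'inner': {'x': 143, 'y': 12}}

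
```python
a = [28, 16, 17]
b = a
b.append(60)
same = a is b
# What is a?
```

After line 1: a = [28, 16, 17]
After line 2 (b = a is an alias, same object): a = [28, 16, 17], b = [28, 16, 17]
After line 3 (b.append mutates the shared list): a = [28, 16, 17, 60], b = [28, 16, 17, 60]
After line 4 (same = a is b; same object -> True): same = True

[28, 16, 17, 60]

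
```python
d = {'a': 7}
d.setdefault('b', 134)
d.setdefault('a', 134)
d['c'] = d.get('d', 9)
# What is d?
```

After line 1: d = {'a': 7}
After line 2 (setdefault adds 'b'=134): d = {'a': 7, 'b': 134}
After line 3 (setdefault 'a' no-op, already exists): d = {'a': 7, 'b': 134}
After line 4 (get('d', 9) returns default since 'd' not in d): d = {'a': 7, 'b': 134, 'c': 9}

{'a': 7, 'b': 134, 'c': 9}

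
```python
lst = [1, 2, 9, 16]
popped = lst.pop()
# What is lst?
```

[1, 2, 9]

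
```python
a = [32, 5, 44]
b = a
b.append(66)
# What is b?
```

After line 1: a = [32, 5, 44]
After line 2 (b = a is an alias, same object): a = [32, 5, 44], b = [32, 5, 44]
After line 3 (b.append mutates the shared list): a = [32, 5, 44, 66], b = [32, 5, 44, 66]

[32, 5, 44, 66]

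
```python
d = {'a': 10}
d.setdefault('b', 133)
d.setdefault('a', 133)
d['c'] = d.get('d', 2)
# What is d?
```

After line 1: d = {'a': 10}
After line 2 (setdefault adds 'b'=133): d = {'a': 10, 'b': 133}
After line 3 (setdefault 'a' no-op, already exists): d = {'a': 10, 'b': 133}
After line 4 (get('d', 2) returns default since 'd' not in d): d = {'a': 10, 'b': 133, 'c': 2}

{'a': 10, 'b': 133, 'c': 2}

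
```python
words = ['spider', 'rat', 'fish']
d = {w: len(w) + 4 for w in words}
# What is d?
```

{'spider': 10, 'rat': 7, 'fish': 8}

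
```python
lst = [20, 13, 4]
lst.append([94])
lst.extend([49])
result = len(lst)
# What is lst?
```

After line 1: lst = [20, 13, 4]
After line 2 (append adds [94] as single element): lst = [20, 13, 4, [94]]
After line 3 (extend unpacks [49], adds 49): lst = [20, 13, 4, [94], 49]
After line 4: result = len(lst) = 5

[20, 13, 4, [94], 49]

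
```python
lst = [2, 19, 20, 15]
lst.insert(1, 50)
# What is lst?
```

[2, 50, 19, 20, 15]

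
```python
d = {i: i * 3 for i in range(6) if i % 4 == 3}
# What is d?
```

{3: 9}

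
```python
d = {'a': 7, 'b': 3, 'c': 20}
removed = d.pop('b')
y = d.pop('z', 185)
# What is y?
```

After line 1: d = {'a': 7, 'b': 3, 'c': 20}
After line 2 (pop 'b' returns 3): d = {'a': 7, 'c': 20}, removed = 3
After line 3 (pop 'z' missing, returns default 185): d = {'a': 7, 'c': 20}, y = 185

185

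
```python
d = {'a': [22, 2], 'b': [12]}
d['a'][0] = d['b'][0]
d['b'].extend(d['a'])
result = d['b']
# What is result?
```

After line 1: d = {'a': [22, 2], 'b': [12]}
After line 2 (a[0] = b[0] = 12): d = {'a': [12, 2], 'b': [12]}
After line 3 (b.extend(a) appends [12, 2]): d = {'a': [12, 2], 'b': [12, 12, 2]}
After line 4: result = d['b'] = [12, 12, 2]

[12, 12, 2]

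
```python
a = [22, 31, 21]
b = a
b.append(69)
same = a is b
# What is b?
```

After line 1: a = [22, 31, 21]
After line 2 (b = a is an alias, same object): a = [22, 31, 21], b = [22, 31, 21]
After line 3 (b.append mutates the shared list): a = [22, 31, 21, 69], b = [22, 31, 21, 69]
After line 4 (same = a is b; same object -> True): same = True

[22, 31, 21, 69]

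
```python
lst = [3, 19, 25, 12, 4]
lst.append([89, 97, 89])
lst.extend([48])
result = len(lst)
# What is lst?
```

After line 1: lst = [3, 19, 25, 12, 4]
After line 2 (append adds [89, 97, 89] as single element): lst = [3, 19, 25, 12, 4, [89, 97, 89]]
After line 3 (extend unpacks [48], adds 48): lst = [3, 19, 25, 12, 4, [89, 97, 89], 48]
After line 4: result = len(lst) = 7

[3, 19, 25, 12, 4, [89, 97, 89], 48]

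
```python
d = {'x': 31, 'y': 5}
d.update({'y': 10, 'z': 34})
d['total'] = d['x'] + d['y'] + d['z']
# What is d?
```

After line 1: d = {'x': 31, 'y': 5}
After line 2 (y overwritten, z added): d = {'x': 31, 'y': 10, 'z': 34}
After line 3 (total = 31 + 10 + 34 = 75): d = {'x': 31, 'y': 10, 'z': 34, 'total': 75}

{'x': 31, 'y': 10, 'z': 34, 'total': 75}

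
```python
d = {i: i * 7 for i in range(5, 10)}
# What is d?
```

{5: 35, 6: 42, 7: 49, 8: 56, 9: 63}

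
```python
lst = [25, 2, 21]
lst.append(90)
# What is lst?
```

[25, 2, 21, 90]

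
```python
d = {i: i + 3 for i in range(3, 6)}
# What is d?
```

{3: 6, 4: 7, 5: 8}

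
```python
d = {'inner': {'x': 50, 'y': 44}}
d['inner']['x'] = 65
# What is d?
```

After line 1: d = {'inner': {'x': 50, 'y': 44}}
After line 2 (inner x overwritten): d = {'inner': {'x': 65, 'y': 44}}

{'inner': {'x': 65, 'y': 44}}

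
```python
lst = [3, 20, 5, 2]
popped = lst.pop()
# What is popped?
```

2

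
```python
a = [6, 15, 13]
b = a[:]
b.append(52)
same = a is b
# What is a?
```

After line 1: a = [6, 15, 13]
After line 2 (b = a[:] is a shallow copy, new object): a = [6, 15, 13], b = [6, 15, 13]
After line 3 (append only mutates b): a = [6, 15, 13], b = [6, 15, 13, 52]
After line 4 (same = a is b; different objects -> False): same = False

[6, 15, 13]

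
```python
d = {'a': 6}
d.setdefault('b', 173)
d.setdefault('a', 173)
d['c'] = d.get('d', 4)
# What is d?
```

After line 1: d = {'a': 6}
After line 2 (setdefault adds 'b'=173): d = {'a': 6, 'b': 173}
After line 3 (setdefault 'a' no-op, already exists): d = {'a': 6, 'b': 173}
After line 4 (get('d', 4) returns default since 'd' not in d): d = {'a': 6, 'b': 173, 'c': 4}

{'a': 6, 'b': 173, 'c': 4}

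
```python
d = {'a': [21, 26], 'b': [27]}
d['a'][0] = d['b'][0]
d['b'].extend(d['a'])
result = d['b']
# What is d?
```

After line 1: d = {'a': [21, 26], 'b': [27]}
After line 2 (a[0] = b[0] = 27): d = {'a': [27, 26], 'b': [27]}
After line 3 (b.extend(a) appends [27, 26]): d = {'a': [27, 26], 'b': [27, 27, 26]}
After line 4: result = d['b'] = [27, 27, 26]

{'a': [27, 26], 'b': [27, 27, 26]}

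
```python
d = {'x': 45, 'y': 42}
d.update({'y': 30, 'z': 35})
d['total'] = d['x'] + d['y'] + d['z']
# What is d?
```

After line 1: d = {'x': 45, 'y': 42}
After line 2 (y overwritten, z added): d = {'x': 45, 'y': 30, 'z': 35}
After line 3 (total = 45 + 30 + 35 = 110): d = {'x': 45, 'y': 30, 'z': 35, 'total': 110}

{'x': 45, 'y': 30, 'z': 35, 'total': 110}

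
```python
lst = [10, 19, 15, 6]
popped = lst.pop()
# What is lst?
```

[10, 19, 15]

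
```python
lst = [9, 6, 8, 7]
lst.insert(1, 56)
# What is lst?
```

[9, 56, 6, 8, 7]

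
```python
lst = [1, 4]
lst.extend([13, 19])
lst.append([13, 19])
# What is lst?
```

After line 1: lst = [1, 4]
After line 2 (extend unpacks [13, 19]): lst = [1, 4, 13, 19]
After line 3 (append adds [13, 19] as single element): lst = [1, 4, 13, 19, [13, 19]]

[1, 4, 13, 19, [13, 19]]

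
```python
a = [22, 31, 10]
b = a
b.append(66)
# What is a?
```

After line 1: a = [22, 31, 10]
After line 2 (b = a is an alias, same object): a = [22, 31, 10], b = [22, 31, 10]
After line 3 (b.append mutates the shared list): a = [22, 31, 10, 66], b = [22, 31, 10, 66]

[22, 31, 10, 66]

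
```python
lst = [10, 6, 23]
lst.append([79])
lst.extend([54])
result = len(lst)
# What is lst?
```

After line 1: lst = [10, 6, 23]
After line 2 (append adds [79] as single element): lst = [10, 6, 23, [79]]
After line 3 (extend unpacks [54], adds 54): lst = [10, 6, 23, [79], 54]
After line 4: result = len(lst) = 5

[10, 6, 23, [79], 54]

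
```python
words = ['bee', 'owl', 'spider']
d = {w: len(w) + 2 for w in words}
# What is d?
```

{'bee': 5, 'owl': 5, 'spider': 8}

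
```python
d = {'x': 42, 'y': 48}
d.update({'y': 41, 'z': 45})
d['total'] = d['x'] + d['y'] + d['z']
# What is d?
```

After line 1: d = {'x': 42, 'y': 48}
After line 2 (y overwritten, z added): d = {'x': 42, 'y': 41, 'z': 45}
After line 3 (total = 42 + 41 + 45 = 128): d = {'x': 42, 'y': 41, 'z': 45, 'total': 128}

{'x': 42, 'y': 41, 'z': 45, 'total': 128}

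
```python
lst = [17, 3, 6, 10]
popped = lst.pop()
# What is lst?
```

[17, 3, 6]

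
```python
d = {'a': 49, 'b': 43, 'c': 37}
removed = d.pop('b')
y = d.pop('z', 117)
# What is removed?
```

After line 1: d = {'a': 49, 'b': 43, 'c': 37}
After line 2 (pop 'b' returns 43): d = {'a': 49, 'c': 37}, removed = 43
After line 3 (pop 'z' missing, returns default 117): d = {'a': 49, 'c': 37}, y = 117

43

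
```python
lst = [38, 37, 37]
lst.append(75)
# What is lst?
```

[38, 37, 37, 75]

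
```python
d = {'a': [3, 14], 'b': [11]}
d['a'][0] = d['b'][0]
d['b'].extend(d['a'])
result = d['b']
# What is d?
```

After line 1: d = {'a': [3, 14], 'b': [11]}
After line 2 (a[0] = b[0] = 11): d = {'a': [11, 14], 'b': [11]}
After line 3 (b.extend(a) appends [11, 14]): d = {'a': [11, 14], 'b': [11, 11, 14]}
After line 4: result = d['b'] = [11, 11, 14]

{'a': [11, 14], 'b': [11, 11, 14]}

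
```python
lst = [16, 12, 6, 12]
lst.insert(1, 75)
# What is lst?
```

[16, 75, 12, 6, 12]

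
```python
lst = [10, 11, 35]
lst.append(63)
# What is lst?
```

[10, 11, 35, 63]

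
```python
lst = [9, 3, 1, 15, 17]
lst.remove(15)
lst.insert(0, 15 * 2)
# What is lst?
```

After line 1: lst = [9, 3, 1, 15, 17]
After line 2 (remove first 15): lst = [9, 3, 1, 17]
After line 3 (insert 30 at index 0): lst = [30, 9, 3, 1, 17]

[30, 9, 3, 1, 17]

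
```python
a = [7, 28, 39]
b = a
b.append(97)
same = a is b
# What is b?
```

After line 1: a = [7, 28, 39]
After line 2 (b = a is an alias, same object): a = [7, 28, 39], b = [7, 28, 39]
After line 3 (b.append mutates the shared list): a = [7, 28, 39, 97], b = [7, 28, 39, 97]
After line 4 (same = a is b; same object -> True): same = True

[7, 28, 39, 97]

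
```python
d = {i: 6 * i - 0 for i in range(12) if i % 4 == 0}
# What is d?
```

{0: 0, 4: 24, 8: 48}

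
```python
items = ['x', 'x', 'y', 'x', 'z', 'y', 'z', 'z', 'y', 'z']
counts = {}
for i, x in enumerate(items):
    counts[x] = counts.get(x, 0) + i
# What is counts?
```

Initial: counts = {}, items = ['x', 'x', 'y', 'x', 'z', 'y', 'z', 'z', 'y', 'z']
i=0, x='x': counts = {'x': 0}
i=1, x='x': counts = {'x': 1}
i=2, x='y': counts = {'x': 1, 'y': 2}
i=3, x='x': counts = {'x': 4, 'y': 2}
i=4, x='z': counts = {'x': 4, 'y': 2, 'z': 4}
i=5, x='y': counts = {'x': 4, 'y': 7, 'z': 4}
i=6, x='z': counts = {'x': 4, 'y': 7, 'z': 10}
i=7, x='z': counts = {'x': 4, 'y': 7, 'z': 17}
i=8, x='y': counts = {'x': 4, 'y': 15, 'z': 17}
i=9, x='z': counts = {'x': 4, 'y': 15, 'z': 26}

{'x': 4, 'y': 15, 'z': 26}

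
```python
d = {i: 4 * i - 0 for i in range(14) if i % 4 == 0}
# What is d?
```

{0: 0, 4: 16, 8: 32, 12: 48}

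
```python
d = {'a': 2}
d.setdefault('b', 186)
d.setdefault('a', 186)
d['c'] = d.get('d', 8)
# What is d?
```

After line 1: d = {'a': 2}
After line 2 (setdefault adds 'b'=186): d = {'a': 2, 'b': 186}
After line 3 (setdefault 'a' no-op, already exists): d = {'a': 2, 'b': 186}
After line 4 (get('d', 8) returns default since 'd' not in d): d = {'a': 2, 'b': 186, 'c': 8}

{'a': 2, 'b': 186, 'c': 8}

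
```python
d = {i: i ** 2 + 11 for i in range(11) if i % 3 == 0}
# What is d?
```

{0: 11, 3: 20, 6: 47, 9: 92}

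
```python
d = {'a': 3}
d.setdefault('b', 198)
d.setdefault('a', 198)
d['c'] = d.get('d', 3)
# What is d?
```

After line 1: d = {'a': 3}
After line 2 (setdefault adds 'b'=198): d = {'a': 3, 'b': 198}
After line 3 (setdefault 'a' no-op, already exists): d = {'a': 3, 'b': 198}
After line 4 (get('d', 3) returns default since 'd' not in d): d = {'a': 3, 'b': 198, 'c': 3}

{'a': 3, 'b': 198, 'c': 3}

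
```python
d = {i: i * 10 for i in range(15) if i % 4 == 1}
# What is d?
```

{1: 10, 5: 50, 9: 90, 13: 130}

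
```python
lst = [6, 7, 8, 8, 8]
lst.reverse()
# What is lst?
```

[8, 8, 8, 7, 6]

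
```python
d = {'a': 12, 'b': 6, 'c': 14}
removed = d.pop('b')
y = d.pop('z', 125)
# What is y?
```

After line 1: d = {'a': 12, 'b': 6, 'c': 14}
After line 2 (pop 'b' returns 6): d = {'a': 12, 'c': 14}, removed = 6
After line 3 (pop 'z' missing, returns default 125): d = {'a': 12, 'c': 14}, y = 125

125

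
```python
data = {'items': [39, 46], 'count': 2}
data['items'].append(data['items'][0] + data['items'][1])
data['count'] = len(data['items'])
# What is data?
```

After line 1: data = {'items': [39, 46], 'count': 2}
After line 2 (append 39 + 46 = 85): data = {'items': [39, 46, 85], 'count': 2}
After line 3 (count = len(items) = 3): data = {'items': [39, 46, 85], 'count': 3}

{'items': [39, 46, 85], 'count': 3}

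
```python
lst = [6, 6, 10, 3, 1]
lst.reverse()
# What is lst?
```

[1, 3, 10, 6, 6]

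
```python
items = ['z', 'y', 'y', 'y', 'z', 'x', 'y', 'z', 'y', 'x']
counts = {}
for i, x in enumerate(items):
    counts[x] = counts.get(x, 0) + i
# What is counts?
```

Initial: counts = {}, items = ['z', 'y', 'y', 'y', 'z', 'x', 'y', 'z', 'y', 'x']
i=0, x='z': counts = {'z': 0}
i=1, x='y': counts = {'z': 0, 'y': 1}
i=2, x='y': counts = {'z': 0, 'y': 3}
i=3, x='y': counts = {'z': 0, 'y': 6}
i=4, x='z': counts = {'z': 4, 'y': 6}
i=5, x='x': counts = {'z': 4, 'y': 6, 'x': 5}
i=6, x='y': counts = {'z': 4, 'y': 12, 'x': 5}
i=7, x='z': counts = {'z': 11, 'y': 12, 'x': 5}
i=8, x='y': counts = {'z': 11, 'y': 20, 'x': 5}
i=9, x='x': counts = {'z': 11, 'y': 20, 'x': 14}

{'z': 11, 'y': 20, 'x': 14}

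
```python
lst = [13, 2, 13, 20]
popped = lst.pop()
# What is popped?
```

20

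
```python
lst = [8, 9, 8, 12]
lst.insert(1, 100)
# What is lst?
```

[8, 100, 9, 8, 12]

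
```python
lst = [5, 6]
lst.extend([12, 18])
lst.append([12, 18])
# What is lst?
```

After line 1: lst = [5, 6]
After line 2 (extend unpacks [12, 18]): lst = [5, 6, 12, 18]
After line 3 (append adds [12, 18] as single element): lst = [5, 6, 12, 18, [12, 18]]

[5, 6, 12, 18, [12, 18]]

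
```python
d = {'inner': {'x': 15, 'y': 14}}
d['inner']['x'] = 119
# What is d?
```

After line 1: d = {'inner': {'x': 15, 'y': 14}}
After line 2 (inner x overwritten): d = {'inner': {'x': 119, 'y': 14}}

{'inner': {'x': 119, 'y': 14}}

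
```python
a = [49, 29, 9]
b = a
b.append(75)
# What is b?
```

After line 1: a = [49, 29, 9]
After line 2 (b = a is an alias, same object): a = [49, 29, 9], b = [49, 29, 9]
After line 3 (b.append mutates the shared list): a = [49, 29, 9, 75], b = [49, 29, 9, 75]

[49, 29, 9, 75]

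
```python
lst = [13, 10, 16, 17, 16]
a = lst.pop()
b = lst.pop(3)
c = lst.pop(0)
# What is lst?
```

After line 1: lst = [13, 10, 16, 17, 16]
After line 2 (pop() -> a = 16): lst = [13, 10, 16, 17]
After line 3 (pop(3) -> b = 17): lst = [13, 10, 16]
After line 4 (pop(0) -> c = 13): lst = [10, 16]

[10, 16]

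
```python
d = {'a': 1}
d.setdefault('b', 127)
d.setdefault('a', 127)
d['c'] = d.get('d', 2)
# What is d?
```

After line 1: d = {'a': 1}
After line 2 (setdefault adds 'b'=127): d = {'a': 1, 'b': 127}
After line 3 (setdefault 'a' no-op, already exists): d = {'a': 1, 'b': 127}
After line 4 (get('d', 2) returns default since 'd' not in d): d = {'a': 1, 'b': 127, 'c': 2}

{'a': 1, 'b': 127, 'c': 2}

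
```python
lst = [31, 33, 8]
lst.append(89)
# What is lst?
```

[31, 33, 8, 89]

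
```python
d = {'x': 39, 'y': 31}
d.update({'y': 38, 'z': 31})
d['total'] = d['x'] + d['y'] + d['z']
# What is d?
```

After line 1: d = {'x': 39, 'y': 31}
After line 2 (y overwritten, z added): d = {'x': 39, 'y': 38, 'z': 31}
After line 3 (total = 39 + 38 + 31 = 108): d = {'x': 39, 'y': 38, 'z': 31, 'total': 108}

{'x': 39, 'y': 38, 'z': 31, 'total': 108}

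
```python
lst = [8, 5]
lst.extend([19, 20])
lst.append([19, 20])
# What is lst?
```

After line 1: lst = [8, 5]
After line 2 (extend unpacks [19, 20]): lst = [8, 5, 19, 20]
After line 3 (append adds [19, 20] as single element): lst = [8, 5, 19, 20, [19, 20]]

[8, 5, 19, 20, [19, 20]]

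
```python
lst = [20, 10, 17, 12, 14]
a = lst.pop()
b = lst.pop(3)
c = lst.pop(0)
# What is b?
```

After line 1: lst = [20, 10, 17, 12, 14]
After line 2 (pop() -> a = 14): lst = [20, 10, 17, 12]
After line 3 (pop(3) -> b = 12): lst = [20, 10, 17]
After line 4 (pop(0) -> c = 20): lst = [10, 17]

12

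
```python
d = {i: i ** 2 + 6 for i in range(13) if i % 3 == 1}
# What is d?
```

{1: 7, 4: 22, 7: 55, 10: 106}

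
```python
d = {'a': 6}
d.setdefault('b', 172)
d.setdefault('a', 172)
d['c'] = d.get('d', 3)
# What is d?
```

After line 1: d = {'a': 6}
After line 2 (setdefault adds 'b'=172): d = {'a': 6, 'b': 172}
After line 3 (setdefault 'a' no-op, already exists): d = {'a': 6, 'b': 172}
After line 4 (get('d', 3) returns default since 'd' not in d): d = {'a': 6, 'b': 172, 'c': 3}

{'a': 6, 'b': 172, 'c': 3}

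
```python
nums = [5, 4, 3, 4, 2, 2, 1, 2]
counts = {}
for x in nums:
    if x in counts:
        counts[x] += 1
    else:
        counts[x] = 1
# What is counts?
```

Initial: counts = {}, nums = [5, 4, 3, 4, 2, 2, 1, 2]
See 5: counts = {5: 1}
See 4: counts = {5: 1, 4: 1}
See 3: counts = {5: 1, 4: 1, 3: 1}
See 4: counts = {5: 1, 4: 2, 3: 1}
See 2: counts = {5: 1, 4: 2, 3: 1, 2: 1}
See 2: counts = {5: 1, 4: 2, 3: 1, 2: 2}
See 1: counts = {5: 1, 4: 2, 3: 1, 2: 2, 1: 1}
See 2: counts = {5: 1, 4: 2, 3: 1, 2: 3, 1: 1}

{5: 1, 4: 2, 3: 1, 2: 3, 1: 1}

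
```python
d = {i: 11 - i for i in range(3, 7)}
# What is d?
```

{3: 8, 4: 7, 5: 6, 6: 5}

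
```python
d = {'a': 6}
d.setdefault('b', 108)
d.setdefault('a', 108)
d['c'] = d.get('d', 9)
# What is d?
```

After line 1: d = {'a': 6}
After line 2 (setdefault adds 'b'=108): d = {'a': 6, 'b': 108}
After line 3 (setdefault 'a' no-op, already exists): d = {'a': 6, 'b': 108}
After line 4 (get('d', 9) returns default since 'd' not in d): d = {'a': 6, 'b': 108, 'c': 9}

{'a': 6, 'b': 108, 'c': 9}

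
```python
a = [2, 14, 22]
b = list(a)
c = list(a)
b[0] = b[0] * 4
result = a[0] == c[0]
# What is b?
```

After line 1: a = [2, 14, 22]
After line 2 (b = list(a), copy): a = [2, 14, 22], b = [2, 14, 22]
After line 3 (c = list(a) is a copy, new object): c = [2, 14, 22]
After line 4 (b[0] = 2 * 4 = 8; only b mutates (copy)): a = [2, 14, 22], b = [8, 14, 22], c = [2, 14, 22]
After line 5 (a[0] = 2, c[0] = 2; result = True)

[8, 14, 22]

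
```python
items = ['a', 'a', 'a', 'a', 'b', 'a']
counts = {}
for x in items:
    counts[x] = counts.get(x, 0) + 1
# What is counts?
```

Initial: counts = {}, items = ['a', 'a', 'a', 'a', 'b', 'a']
See 'a': counts = {'a': 1}
See 'a': counts = {'a': 2}
See 'a': counts = {'a': 3}
See 'a': counts = {'a': 4}
See 'b': counts = {'a': 4, 'b': 1}
See 'a': counts = {'a': 5, 'b': 1}

{'a': 5, 'b': 1}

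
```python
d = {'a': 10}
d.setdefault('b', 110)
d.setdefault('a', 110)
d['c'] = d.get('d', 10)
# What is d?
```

After line 1: d = {'a': 10}
After line 2 (setdefault adds 'b'=110): d = {'a': 10, 'b': 110}
After line 3 (setdefault 'a' no-op, already exists): d = {'a': 10, 'b': 110}
After line 4 (get('d', 10) returns default since 'd' not in d): d = {'a': 10, 'b': 110, 'c': 10}

{'a': 10, 'b': 110, 'c': 10}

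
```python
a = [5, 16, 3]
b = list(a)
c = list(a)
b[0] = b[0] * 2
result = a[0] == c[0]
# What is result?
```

After line 1: a = [5, 16, 3]
After line 2 (b = list(a), copy): a = [5, 16, 3], b = [5, 16, 3]
After line 3 (c = list(a) is a copy, new object): c = [5, 16, 3]
After line 4 (b[0] = 5 * 2 = 10; only b mutates (copy)): a = [5, 16, 3], b = [10, 16, 3], c = [5, 16, 3]
After line 5 (a[0] = 5, c[0] = 5; result = True)

True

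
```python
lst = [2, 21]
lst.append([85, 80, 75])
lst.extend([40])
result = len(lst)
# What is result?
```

After line 1: lst = [2, 21]
After line 2 (append adds [85, 80, 75] as single element): lst = [2, 21, [85, 80, 75]]
After line 3 (extend unpacks [40], adds 40): lst = [2, 21, [85, 80, 75], 40]
After line 4: result = len(lst) = 4

4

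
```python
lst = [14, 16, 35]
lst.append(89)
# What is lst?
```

[14, 16, 35, 89]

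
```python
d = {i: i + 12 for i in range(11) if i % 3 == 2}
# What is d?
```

{2: 14, 5: 17, 8: 20}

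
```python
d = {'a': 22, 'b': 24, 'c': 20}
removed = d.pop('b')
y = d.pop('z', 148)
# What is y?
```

After line 1: d = {'a': 22, 'b': 24, 'c': 20}
After line 2 (pop 'b' returns 24): d = {'a': 22, 'c': 20}, removed = 24
After line 3 (pop 'z' missing, returns default 148): d = {'a': 22, 'c': 20}, y = 148

148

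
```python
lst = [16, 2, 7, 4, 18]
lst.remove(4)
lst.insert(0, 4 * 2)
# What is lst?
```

After line 1: lst = [16, 2, 7, 4, 18]
After line 2 (remove first 4): lst = [16, 2, 7, 18]
After line 3 (insert 8 at index 0): lst = [8, 16, 2, 7, 18]

[8, 16, 2, 7, 18]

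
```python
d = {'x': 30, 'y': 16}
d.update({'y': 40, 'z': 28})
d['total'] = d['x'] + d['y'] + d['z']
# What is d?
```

After line 1: d = {'x': 30, 'y': 16}
After line 2 (y overwritten, z added): d = {'x': 30, 'y': 40, 'z': 28}
After line 3 (total = 30 + 40 + 28 = 98): d = {'x': 30, 'y': 40, 'z': 28, 'total': 98}

{'x': 30, 'y': 40, 'z': 28, 'total': 98}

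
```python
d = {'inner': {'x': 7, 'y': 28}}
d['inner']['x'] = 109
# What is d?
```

After line 1: d = {'inner': {'x': 7, 'y': 28}}
After line 2 (inner x overwritten): d = {'inner': {'x': 109, 'y': 28}}

{'inner': {'x': 109, 'y': 28}}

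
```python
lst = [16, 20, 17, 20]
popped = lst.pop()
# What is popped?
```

20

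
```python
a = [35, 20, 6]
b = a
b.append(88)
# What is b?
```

After line 1: a = [35, 20, 6]
After line 2 (b = a is an alias, same object): a = [35, 20, 6], b = [35, 20, 6]
After line 3 (b.append mutates the shared list): a = [35, 20, 6, 88], b = [35, 20, 6, 88]

[35, 20, 6, 88]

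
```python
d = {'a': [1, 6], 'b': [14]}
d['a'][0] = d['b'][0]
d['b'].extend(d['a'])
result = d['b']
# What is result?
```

After line 1: d = {'a': [1, 6], 'b': [14]}
After line 2 (a[0] = b[0] = 14): d = {'a': [14, 6], 'b': [14]}
After line 3 (b.extend(a) appends [14, 6]): d = {'a': [14, 6], 'b': [14, 14, 6]}
After line 4: result = d['b'] = [14, 14, 6]

[14, 14, 6]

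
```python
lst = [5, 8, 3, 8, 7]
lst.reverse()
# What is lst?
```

[7, 8, 3, 8, 5]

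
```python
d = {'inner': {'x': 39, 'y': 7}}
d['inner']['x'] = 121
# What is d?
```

After line 1: d = {'inner': {'x': 39, 'y': 7}}
After line 2 (inner x overwritten): d = {'inner': {'x': 121, 'y': 7}}

{'inner': {'x': 121, 'y': 7}}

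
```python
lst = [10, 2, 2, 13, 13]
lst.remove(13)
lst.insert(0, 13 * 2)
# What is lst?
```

After line 1: lst = [10, 2, 2, 13, 13]
After line 2 (remove first 13): lst = [10, 2, 2, 13]
After line 3 (insert 26 at index 0): lst = [26, 10, 2, 2, 13]

[26, 10, 2, 2, 13]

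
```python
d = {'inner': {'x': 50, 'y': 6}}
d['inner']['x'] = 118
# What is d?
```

After line 1: d = {'inner': {'x': 50, 'y': 6}}
After line 2 (inner x overwritten): d = {'inner': {'x': 118, 'y': 6}}

{'inner': {'x': 118, 'y': 6}}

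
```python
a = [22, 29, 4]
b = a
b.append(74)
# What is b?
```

After line 1: a = [22, 29, 4]
After line 2 (b = a is an alias, same object): a = [22, 29, 4], b = [22, 29, 4]
After line 3 (b.append mutates the shared list): a = [22, 29, 4, 74], b = [22, 29, 4, 74]

[22, 29, 4, 74]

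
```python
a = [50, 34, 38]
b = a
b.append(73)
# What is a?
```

After line 1: a = [50, 34, 38]
After line 2 (b = a is an alias, same object): a = [50, 34, 38], b = [50, 34, 38]
After line 3 (b.append mutates the shared list): a = [50, 34, 38, 73], b = [50, 34, 38, 73]

[50, 34, 38, 73]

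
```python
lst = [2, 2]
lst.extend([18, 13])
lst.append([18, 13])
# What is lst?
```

After line 1: lst = [2, 2]
After line 2 (extend unpacks [18, 13]): lst = [2, 2, 18, 13]
After line 3 (append adds [18, 13] as single element): lst = [2, 2, 18, 13, [18, 13]]

[2, 2, 18, 13, [18, 13]]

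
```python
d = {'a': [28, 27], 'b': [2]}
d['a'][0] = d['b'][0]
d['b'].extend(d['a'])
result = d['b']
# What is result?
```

After line 1: d = {'a': [28, 27], 'b': [2]}
After line 2 (a[0] = b[0] = 2): d = {'a': [2, 27], 'b': [2]}
After line 3 (b.extend(a) appends [2, 27]): d = {'a': [2, 27], 'b': [2, 2, 27]}
After line 4: result = d['b'] = [2, 2, 27]

[2, 2, 27]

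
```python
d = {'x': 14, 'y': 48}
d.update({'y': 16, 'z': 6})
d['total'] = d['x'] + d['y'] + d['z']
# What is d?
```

After line 1: d = {'x': 14, 'y': 48}
After line 2 (y overwritten, z added): d = {'x': 14, 'y': 16, 'z': 6}
After line 3 (total = 14 + 16 + 6 = 36): d = {'x': 14, 'y': 16, 'z': 6, 'total': 36}

{'x': 14, 'y': 16, 'z': 6, 'total': 36}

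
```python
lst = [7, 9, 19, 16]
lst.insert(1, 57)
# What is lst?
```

[7, 57, 9, 19, 16]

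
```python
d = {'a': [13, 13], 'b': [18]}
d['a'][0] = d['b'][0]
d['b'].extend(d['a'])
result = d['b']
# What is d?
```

After line 1: d = {'a': [13, 13], 'b': [18]}
After line 2 (a[0] = b[0] = 18): d = {'a': [18, 13], 'b': [18]}
After line 3 (b.extend(a) appends [18, 13]): d = {'a': [18, 13], 'b': [18, 18, 13]}
After line 4: result = d['b'] = [18, 18, 13]

{'a': [18, 13], 'b': [18, 18, 13]}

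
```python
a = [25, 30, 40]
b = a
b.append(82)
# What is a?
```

After line 1: a = [25, 30, 40]
After line 2 (b = a is an alias, same object): a = [25, 30, 40], b = [25, 30, 40]
After line 3 (b.append mutates the shared list): a = [25, 30, 40, 82], b = [25, 30, 40, 82]

[25, 30, 40, 82]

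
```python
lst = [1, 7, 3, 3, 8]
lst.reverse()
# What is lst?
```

[8, 3, 3, 7, 1]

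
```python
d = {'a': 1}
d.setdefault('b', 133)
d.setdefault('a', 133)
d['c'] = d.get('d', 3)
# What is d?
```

After line 1: d = {'a': 1}
After line 2 (setdefault adds 'b'=133): d = {'a': 1, 'b': 133}
After line 3 (setdefault 'a' no-op, already exists): d = {'a': 1, 'b': 133}
After line 4 (get('d', 3) returns default since 'd' not in d): d = {'a': 1, 'b': 133, 'c': 3}

{'a': 1, 'b': 133, 'c': 3}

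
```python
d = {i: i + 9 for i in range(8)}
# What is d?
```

{0: 9, 1: 10, 2: 11, 3: 12, 4: 13, 5: 14, 6: 15, 7: 16}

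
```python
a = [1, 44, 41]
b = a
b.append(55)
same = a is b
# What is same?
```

After line 1: a = [1, 44, 41]
After line 2 (b = a is an alias, same object): a = [1, 44, 41], b = [1, 44, 41]
After line 3 (b.append mutates the shared list): a = [1, 44, 41, 55], b = [1, 44, 41, 55]
After line 4 (same = a is b; same object -> True): same = True

True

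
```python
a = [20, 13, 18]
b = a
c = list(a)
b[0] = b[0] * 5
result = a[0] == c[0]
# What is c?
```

After line 1: a = [20, 13, 18]
After line 2 (b = a, alias): a = [20, 13, 18], b = [20, 13, 18]
After line 3 (c = list(a) is a copy, new object): c = [20, 13, 18]
After line 4 (b[0] = 20 * 5 = 100; mutates shared a/b): a = b = [100, 13, 18], c = [20, 13, 18]
After line 5 (a[0] = 100, c[0] = 20; result = False)

[20, 13, 18]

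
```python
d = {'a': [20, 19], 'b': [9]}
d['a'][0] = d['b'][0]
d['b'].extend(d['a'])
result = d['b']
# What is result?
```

After line 1: d = {'a': [20, 19], 'b': [9]}
After line 2 (a[0] = b[0] = 9): d = {'a': [9, 19], 'b': [9]}
After line 3 (b.extend(a) appends [9, 19]): d = {'a': [9, 19], 'b': [9, 9, 19]}
After line 4: result = d['b'] = [9, 9, 19]

[9, 9, 19]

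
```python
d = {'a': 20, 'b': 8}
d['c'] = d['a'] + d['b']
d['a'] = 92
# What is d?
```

After line 1: d = {'a': 20, 'b': 8}
After line 2 (d['c'] = 20 + 8): d = {'a': 20, 'b': 8, 'c': 28}
After line 3: d = {'a': 92, 'b': 8, 'c': 28}

{'a': 92, 'b': 8, 'c': 28}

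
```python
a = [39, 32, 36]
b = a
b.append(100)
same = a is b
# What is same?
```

After line 1: a = [39, 32, 36]
After line 2 (b = a is an alias, same object): a = [39, 32, 36], b = [39, 32, 36]
After line 3 (b.append mutates the shared list): a = [39, 32, 36, 100], b = [39, 32, 36, 100]
After line 4 (same = a is b; same object -> True): same = True

True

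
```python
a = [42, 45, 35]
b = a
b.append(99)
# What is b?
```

After line 1: a = [42, 45, 35]
After line 2 (b = a is an alias, same object): a = [42, 45, 35], b = [42, 45, 35]
After line 3 (b.append mutates the shared list): a = [42, 45, 35, 99], b = [42, 45, 35, 99]

[42, 45, 35, 99]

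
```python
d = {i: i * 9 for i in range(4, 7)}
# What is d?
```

{4: 36, 5: 45, 6: 54}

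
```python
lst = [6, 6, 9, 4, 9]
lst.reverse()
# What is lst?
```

[9, 4, 9, 6, 6]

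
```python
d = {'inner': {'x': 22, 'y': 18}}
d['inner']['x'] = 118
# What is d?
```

After line 1: d = {'inner': {'x': 22, 'y': 18}}
After line 2 (inner x overwritten): d = {'inner': {'x': 118, 'y': 18}}

{'inner': {'x': 118, 'y': 18}}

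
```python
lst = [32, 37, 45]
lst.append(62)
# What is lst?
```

[32, 37, 45, 62]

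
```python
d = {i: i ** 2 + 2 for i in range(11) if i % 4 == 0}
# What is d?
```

{0: 2, 4: 18, 8: 66}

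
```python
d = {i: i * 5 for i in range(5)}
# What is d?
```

{0: 0, 1: 5, 2: 10, 3: 15, 4: 20}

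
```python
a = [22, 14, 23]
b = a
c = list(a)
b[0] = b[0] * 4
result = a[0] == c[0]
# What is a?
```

After line 1: a = [22, 14, 23]
After line 2 (b = a, alias): a = [22, 14, 23], b = [22, 14, 23]
After line 3 (c = list(a) is a copy, new object): c = [22, 14, 23]
After line 4 (b[0] = 22 * 4 = 88; mutates shared a/b): a = b = [88, 14, 23], c = [22, 14, 23]
After line 5 (a[0] = 88, c[0] = 22; result = False)

[88, 14, 23]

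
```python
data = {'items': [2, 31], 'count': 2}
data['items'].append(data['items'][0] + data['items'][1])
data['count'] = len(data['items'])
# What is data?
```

After line 1: data = {'items': [2, 31], 'count': 2}
After line 2 (append 2 + 31 = 33): data = {'items': [2, 31, 33], 'count': 2}
After line 3 (count = len(items) = 3): data = {'items': [2, 31, 33], 'count': 3}

{'items': [2, 31, 33], 'count': 3}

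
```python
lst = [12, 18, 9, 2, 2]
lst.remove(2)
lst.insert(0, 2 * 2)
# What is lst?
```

After line 1: lst = [12, 18, 9, 2, 2]
After line 2 (remove first 2): lst = [12, 18, 9, 2]
After line 3 (insert 4 at index 0): lst = [4, 12, 18, 9, 2]

[4, 12, 18, 9, 2]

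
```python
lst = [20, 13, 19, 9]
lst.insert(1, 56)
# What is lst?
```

[20, 56, 13, 19, 9]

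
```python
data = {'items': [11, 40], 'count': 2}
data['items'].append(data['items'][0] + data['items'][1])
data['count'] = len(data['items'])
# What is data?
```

After line 1: data = {'items': [11, 40], 'count': 2}
After line 2 (append 11 + 40 = 51): data = {'items': [11, 40, 51], 'count': 2}
After line 3 (count = len(items) = 3): data = {'items': [11, 40, 51], 'count': 3}

{'items': [11, 40, 51], 'count': 3}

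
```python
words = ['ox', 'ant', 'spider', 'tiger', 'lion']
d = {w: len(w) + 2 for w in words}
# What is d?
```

{'ox': 4, 'ant': 5, 'spider': 8, 'tiger': 7, 'lion': 6}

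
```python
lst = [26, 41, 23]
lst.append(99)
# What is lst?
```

[26, 41, 23, 99]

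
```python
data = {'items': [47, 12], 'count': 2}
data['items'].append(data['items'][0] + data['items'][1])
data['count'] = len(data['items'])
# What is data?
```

After line 1: data = {'items': [47, 12], 'count': 2}
After line 2 (append 47 + 12 = 59): data = {'items': [47, 12, 59], 'count': 2}
After line 3 (count = len(items) = 3): data = {'items': [47, 12, 59], 'count': 3}

{'items': [47, 12, 59], 'count': 3}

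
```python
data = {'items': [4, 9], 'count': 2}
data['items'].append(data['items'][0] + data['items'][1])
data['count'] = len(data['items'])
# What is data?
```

After line 1: data = {'items': [4, 9], 'count': 2}
After line 2 (append 4 + 9 = 13): data = {'items': [4, 9, 13], 'count': 2}
After line 3 (count = len(items) = 3): data = {'items': [4, 9, 13], 'count': 3}

{'items': [4, 9, 13], 'count': 3}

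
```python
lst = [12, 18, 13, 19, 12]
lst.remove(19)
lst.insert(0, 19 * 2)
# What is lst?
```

After line 1: lst = [12, 18, 13, 19, 12]
After line 2 (remove first 19): lst = [12, 18, 13, 12]
After line 3 (insert 38 at index 0): lst = [38, 12, 18, 13, 12]

[38, 12, 18, 13, 12]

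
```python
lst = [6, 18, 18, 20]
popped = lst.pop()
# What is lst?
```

[6, 18, 18]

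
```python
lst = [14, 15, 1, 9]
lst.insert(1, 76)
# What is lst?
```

[14, 76, 15, 1, 9]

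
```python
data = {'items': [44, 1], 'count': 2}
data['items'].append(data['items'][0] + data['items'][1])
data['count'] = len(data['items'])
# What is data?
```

After line 1: data = {'items': [44, 1], 'count': 2}
After line 2 (append 44 + 1 = 45): data = {'items': [44, 1, 45], 'count': 2}
After line 3 (count = len(items) = 3): data = {'items': [44, 1, 45], 'count': 3}

{'items': [44, 1, 45], 'count': 3}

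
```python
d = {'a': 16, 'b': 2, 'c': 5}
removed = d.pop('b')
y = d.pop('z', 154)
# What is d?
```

After line 1: d = {'a': 16, 'b': 2, 'c': 5}
After line 2 (pop 'b' returns 2): d = {'a': 16, 'c': 5}, removed = 2
After line 3 (pop 'z' missing, returns default 154): d = {'a': 16, 'c': 5}, y = 154

{'a': 16, 'c': 5}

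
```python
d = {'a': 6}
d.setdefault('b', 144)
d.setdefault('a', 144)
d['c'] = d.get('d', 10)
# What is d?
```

After line 1: d = {'a': 6}
After line 2 (setdefault adds 'b'=144): d = {'a': 6, 'b': 144}
After line 3 (setdefault 'a' no-op, already exists): d = {'a': 6, 'b': 144}
After line 4 (get('d', 10) returns default since 'd' not in d): d = {'a': 6, 'b': 144, 'c': 10}

{'a': 6, 'b': 144, 'c': 10}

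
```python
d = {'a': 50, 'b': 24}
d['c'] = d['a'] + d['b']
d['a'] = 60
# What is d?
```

After line 1: d = {'a': 50, 'b': 24}
After line 2 (d['c'] = 50 + 24): d = {'a': 50, 'b': 24, 'c': 74}
After line 3: d = {'a': 60, 'b': 24, 'c': 74}

{'a': 60, 'b': 24, 'c': 74}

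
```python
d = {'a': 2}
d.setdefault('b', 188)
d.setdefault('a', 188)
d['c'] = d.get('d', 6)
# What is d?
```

After line 1: d = {'a': 2}
After line 2 (setdefault adds 'b'=188): d = {'a': 2, 'b': 188}
After line 3 (setdefault 'a' no-op, already exists): d = {'a': 2, 'b': 188}
After line 4 (get('d', 6) returns default since 'd' not in d): d = {'a': 2, 'b': 188, 'c': 6}

{'a': 2, 'b': 188, 'c': 6}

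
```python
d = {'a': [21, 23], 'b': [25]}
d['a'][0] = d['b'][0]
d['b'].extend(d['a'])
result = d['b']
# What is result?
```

After line 1: d = {'a': [21, 23], 'b': [25]}
After line 2 (a[0] = b[0] = 25): d = {'a': [25, 23], 'b': [25]}
After line 3 (b.extend(a) appends [25, 23]): d = {'a': [25, 23], 'b': [25, 25, 23]}
After line 4: result = d['b'] = [25, 25, 23]

[25, 25, 23]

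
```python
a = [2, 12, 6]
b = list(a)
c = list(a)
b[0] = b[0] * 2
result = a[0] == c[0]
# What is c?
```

After line 1: a = [2, 12, 6]
After line 2 (b = list(a), copy): a = [2, 12, 6], b = [2, 12, 6]
After line 3 (c = list(a) is a copy, new object): c = [2, 12, 6]
After line 4 (b[0] = 2 * 2 = 4; only b mutates (copy)): a = [2, 12, 6], b = [4, 12, 6], c = [2, 12, 6]
After line 5 (a[0] = 2, c[0] = 2; result = True)

[2, 12, 6]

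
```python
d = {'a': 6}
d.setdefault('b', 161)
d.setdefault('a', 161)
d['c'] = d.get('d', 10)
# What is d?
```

After line 1: d = {'a': 6}
After line 2 (setdefault adds 'b'=161): d = {'a': 6, 'b': 161}
After line 3 (setdefault 'a' no-op, already exists): d = {'a': 6, 'b': 161}
After line 4 (get('d', 10) returns default since 'd' not in d): d = {'a': 6, 'b': 161, 'c': 10}

{'a': 6, 'b': 161, 'c': 10}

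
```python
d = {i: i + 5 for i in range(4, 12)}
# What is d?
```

{4: 9, 5: 10, 6: 11, 7: 12, 8: 13, 9: 14, 10: 15, 11: 16}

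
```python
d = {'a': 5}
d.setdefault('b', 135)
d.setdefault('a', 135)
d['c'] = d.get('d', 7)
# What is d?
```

After line 1: d = {'a': 5}
After line 2 (setdefault adds 'b'=135): d = {'a': 5, 'b': 135}
After line 3 (setdefault 'a' no-op, already exists): d = {'a': 5, 'b': 135}
After line 4 (get('d', 7) returns default since 'd' not in d): d = {'a': 5, 'b': 135, 'c': 7}

{'a': 5, 'b': 135, 'c': 7}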